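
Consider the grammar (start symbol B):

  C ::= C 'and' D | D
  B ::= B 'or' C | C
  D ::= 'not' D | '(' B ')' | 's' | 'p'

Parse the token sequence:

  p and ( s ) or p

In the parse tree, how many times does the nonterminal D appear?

4

[B [B [C [C [D p]] and [D ( [B [C [D s]]] )]]] or [C [D p]]]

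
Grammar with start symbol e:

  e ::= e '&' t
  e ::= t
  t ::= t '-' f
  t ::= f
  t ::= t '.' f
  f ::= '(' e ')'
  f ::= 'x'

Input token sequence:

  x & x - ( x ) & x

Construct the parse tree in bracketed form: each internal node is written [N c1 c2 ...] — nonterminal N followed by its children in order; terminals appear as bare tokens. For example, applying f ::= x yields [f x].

e
e & t
e & t & t
t & t & t
f & t & t
x & t & t
x & t - f & t
x & f - f & t
x & x - f & t
x & x - ( e ) & t
x & x - ( t ) & t
x & x - ( f ) & t
x & x - ( x ) & t
x & x - ( x ) & f
x & x - ( x ) & x

[e [e [e [t [f x]]] & [t [t [f x]] - [f ( [e [t [f x]]] )]]] & [t [f x]]]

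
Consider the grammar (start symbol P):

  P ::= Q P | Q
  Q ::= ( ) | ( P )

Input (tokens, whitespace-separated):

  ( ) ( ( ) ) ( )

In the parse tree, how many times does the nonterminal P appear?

4

[P [Q ( )] [P [Q ( [P [Q ( )]] )] [P [Q ( )]]]]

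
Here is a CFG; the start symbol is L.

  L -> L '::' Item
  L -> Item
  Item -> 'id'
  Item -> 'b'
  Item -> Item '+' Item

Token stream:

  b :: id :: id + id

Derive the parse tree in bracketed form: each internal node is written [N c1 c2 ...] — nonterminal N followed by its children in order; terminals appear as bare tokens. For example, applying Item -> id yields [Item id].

[L [L [L [Item b]] :: [Item id]] :: [Item [Item id] + [Item id]]]

L
L :: Item
L :: Item :: Item
Item :: Item :: Item
b :: Item :: Item
b :: id :: Item
b :: id :: Item + Item
b :: id :: id + Item
b :: id :: id + id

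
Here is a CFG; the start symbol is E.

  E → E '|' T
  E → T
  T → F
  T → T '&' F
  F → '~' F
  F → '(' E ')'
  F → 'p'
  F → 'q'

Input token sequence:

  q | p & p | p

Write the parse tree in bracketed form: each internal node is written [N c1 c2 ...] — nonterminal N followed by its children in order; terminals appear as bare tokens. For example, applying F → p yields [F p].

E
E | T
E | T | T
T | T | T
F | T | T
q | T | T
q | T & F | T
q | F & F | T
q | p & F | T
q | p & p | T
q | p & p | F
q | p & p | p

[E [E [E [T [F q]]] | [T [T [F p]] & [F p]]] | [T [F p]]]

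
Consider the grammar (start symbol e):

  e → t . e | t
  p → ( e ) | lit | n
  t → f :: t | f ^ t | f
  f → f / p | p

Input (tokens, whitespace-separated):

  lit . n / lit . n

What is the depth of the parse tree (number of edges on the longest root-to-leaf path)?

[e [t [f [p lit]]] . [e [t [f [f [p n]] / [p lit]]] . [e [t [f [p n]]]]]]

6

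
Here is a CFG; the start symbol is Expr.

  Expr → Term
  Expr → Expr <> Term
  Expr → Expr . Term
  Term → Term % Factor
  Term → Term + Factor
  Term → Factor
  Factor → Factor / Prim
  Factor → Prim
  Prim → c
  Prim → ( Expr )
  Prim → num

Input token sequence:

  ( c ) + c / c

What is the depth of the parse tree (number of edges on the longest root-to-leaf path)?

[Expr [Term [Term [Factor [Prim ( [Expr [Term [Factor [Prim c]]]] )]]] + [Factor [Factor [Prim c]] / [Prim c]]]]

9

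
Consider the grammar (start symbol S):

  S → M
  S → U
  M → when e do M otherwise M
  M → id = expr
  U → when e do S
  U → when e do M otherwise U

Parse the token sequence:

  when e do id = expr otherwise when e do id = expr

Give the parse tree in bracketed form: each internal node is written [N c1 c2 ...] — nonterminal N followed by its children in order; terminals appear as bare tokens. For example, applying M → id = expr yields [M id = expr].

[S [U when e do [M id = expr] otherwise [U when e do [S [M id = expr]]]]]

S
U
when e do M otherwise U
when e do id = expr otherwise U
when e do id = expr otherwise when e do S
when e do id = expr otherwise when e do M
when e do id = expr otherwise when e do id = expr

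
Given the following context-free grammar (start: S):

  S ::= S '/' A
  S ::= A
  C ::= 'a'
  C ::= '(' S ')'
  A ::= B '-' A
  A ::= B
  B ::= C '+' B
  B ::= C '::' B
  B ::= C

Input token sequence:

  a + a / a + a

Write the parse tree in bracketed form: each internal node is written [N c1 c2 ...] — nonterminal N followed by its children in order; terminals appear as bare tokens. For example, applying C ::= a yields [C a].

S
S / A
A / A
B / A
C + B / A
a + B / A
a + C / A
a + a / A
a + a / B
a + a / C + B
a + a / a + B
a + a / a + C
a + a / a + a

[S [S [A [B [C a] + [B [C a]]]]] / [A [B [C a] + [B [C a]]]]]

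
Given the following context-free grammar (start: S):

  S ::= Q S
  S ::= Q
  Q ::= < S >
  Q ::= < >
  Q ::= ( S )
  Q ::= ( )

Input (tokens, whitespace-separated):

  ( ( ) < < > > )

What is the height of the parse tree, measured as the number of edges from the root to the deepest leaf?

7

[S [Q ( [S [Q ( )] [S [Q < [S [Q < >]] >]]] )]]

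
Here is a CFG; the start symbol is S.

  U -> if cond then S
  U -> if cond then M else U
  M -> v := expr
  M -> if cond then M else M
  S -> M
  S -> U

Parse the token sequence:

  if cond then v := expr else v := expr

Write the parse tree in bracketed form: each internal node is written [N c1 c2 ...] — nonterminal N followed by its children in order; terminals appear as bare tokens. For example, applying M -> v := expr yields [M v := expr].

[S [M if cond then [M v := expr] else [M v := expr]]]

S
M
if cond then M else M
if cond then v := expr else M
if cond then v := expr else v := expr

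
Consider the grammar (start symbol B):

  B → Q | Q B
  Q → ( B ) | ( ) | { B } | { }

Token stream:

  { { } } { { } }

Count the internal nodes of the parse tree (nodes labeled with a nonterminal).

8

[B [Q { [B [Q { }]] }] [B [Q { [B [Q { }]] }]]]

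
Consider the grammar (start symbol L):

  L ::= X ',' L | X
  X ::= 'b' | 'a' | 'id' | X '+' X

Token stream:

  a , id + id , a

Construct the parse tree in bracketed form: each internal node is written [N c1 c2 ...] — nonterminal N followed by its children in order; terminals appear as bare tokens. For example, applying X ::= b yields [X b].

L
X , L
a , L
a , X , L
a , X + X , L
a , id + X , L
a , id + id , L
a , id + id , X
a , id + id , a

[L [X a] , [L [X [X id] + [X id]] , [L [X a]]]]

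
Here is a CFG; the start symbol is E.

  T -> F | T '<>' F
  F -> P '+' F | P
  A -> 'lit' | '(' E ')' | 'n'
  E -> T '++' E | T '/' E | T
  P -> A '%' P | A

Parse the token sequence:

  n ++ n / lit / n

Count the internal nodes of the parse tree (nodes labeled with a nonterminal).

20

[E [T [F [P [A n]]]] ++ [E [T [F [P [A n]]]] / [E [T [F [P [A lit]]]] / [E [T [F [P [A n]]]]]]]]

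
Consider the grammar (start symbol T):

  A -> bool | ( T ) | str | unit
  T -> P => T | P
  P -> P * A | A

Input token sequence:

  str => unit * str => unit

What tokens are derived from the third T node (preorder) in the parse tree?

[T [P [A str]] => [T [P [P [A unit]] * [A str]] => [T [P [A unit]]]]]

unit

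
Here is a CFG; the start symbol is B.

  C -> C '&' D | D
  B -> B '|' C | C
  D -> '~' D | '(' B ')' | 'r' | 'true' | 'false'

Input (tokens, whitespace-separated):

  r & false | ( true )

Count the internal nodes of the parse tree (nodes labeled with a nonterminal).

11

[B [B [C [C [D r]] & [D false]]] | [C [D ( [B [C [D true]]] )]]]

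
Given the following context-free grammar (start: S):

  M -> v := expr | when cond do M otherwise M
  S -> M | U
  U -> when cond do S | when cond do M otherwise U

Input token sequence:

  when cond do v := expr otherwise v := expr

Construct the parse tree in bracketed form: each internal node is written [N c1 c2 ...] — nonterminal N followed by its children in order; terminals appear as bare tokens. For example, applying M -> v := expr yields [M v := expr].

S
M
when cond do M otherwise M
when cond do v := expr otherwise M
when cond do v := expr otherwise v := expr

[S [M when cond do [M v := expr] otherwise [M v := expr]]]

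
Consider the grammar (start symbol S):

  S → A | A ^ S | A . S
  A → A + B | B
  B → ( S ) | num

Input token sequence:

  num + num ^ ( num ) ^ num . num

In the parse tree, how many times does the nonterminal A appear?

[S [A [A [B num]] + [B num]] ^ [S [A [B ( [S [A [B num]]] )]] ^ [S [A [B num]] . [S [A [B num]]]]]]

6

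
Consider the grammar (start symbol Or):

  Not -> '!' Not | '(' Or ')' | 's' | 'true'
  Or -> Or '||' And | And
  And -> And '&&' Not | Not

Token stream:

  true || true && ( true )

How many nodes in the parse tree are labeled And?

[Or [Or [And [Not true]]] || [And [And [Not true]] && [Not ( [Or [And [Not true]]] )]]]

4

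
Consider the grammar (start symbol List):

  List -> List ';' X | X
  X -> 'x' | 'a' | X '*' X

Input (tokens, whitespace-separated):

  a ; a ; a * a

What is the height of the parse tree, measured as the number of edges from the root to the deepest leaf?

4

[List [List [List [X a]] ; [X a]] ; [X [X a] * [X a]]]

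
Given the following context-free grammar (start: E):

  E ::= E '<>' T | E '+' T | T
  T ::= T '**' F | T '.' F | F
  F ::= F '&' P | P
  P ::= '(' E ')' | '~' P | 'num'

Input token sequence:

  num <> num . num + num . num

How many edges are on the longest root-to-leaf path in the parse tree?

[E [E [E [T [F [P num]]]] <> [T [T [F [P num]]] . [F [P num]]]] + [T [T [F [P num]]] . [F [P num]]]]

6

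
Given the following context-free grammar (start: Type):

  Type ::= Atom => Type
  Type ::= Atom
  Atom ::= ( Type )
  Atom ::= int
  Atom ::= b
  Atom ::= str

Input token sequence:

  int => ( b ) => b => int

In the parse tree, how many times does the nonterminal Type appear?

5

[Type [Atom int] => [Type [Atom ( [Type [Atom b]] )] => [Type [Atom b] => [Type [Atom int]]]]]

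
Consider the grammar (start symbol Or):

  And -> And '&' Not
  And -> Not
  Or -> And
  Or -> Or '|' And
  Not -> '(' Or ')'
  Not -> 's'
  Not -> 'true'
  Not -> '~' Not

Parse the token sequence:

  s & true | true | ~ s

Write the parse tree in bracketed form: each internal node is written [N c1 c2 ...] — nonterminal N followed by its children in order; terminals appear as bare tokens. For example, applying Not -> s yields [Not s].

[Or [Or [Or [And [And [Not s]] & [Not true]]] | [And [Not true]]] | [And [Not ~ [Not s]]]]

Or
Or | And
Or | And | And
And | And | And
And & Not | And | And
Not & Not | And | And
s & Not | And | And
s & true | And | And
s & true | Not | And
s & true | true | And
s & true | true | Not
s & true | true | ~ Not
s & true | true | ~ s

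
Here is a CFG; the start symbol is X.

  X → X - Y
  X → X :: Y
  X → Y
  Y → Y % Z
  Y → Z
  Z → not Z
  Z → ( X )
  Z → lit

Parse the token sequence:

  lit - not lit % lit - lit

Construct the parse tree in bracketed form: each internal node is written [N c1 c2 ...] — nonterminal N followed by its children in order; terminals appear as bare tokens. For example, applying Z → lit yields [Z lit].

X
X - Y
X - Y - Y
Y - Y - Y
Z - Y - Y
lit - Y - Y
lit - Y % Z - Y
lit - Z % Z - Y
lit - not Z % Z - Y
lit - not lit % Z - Y
lit - not lit % lit - Y
lit - not lit % lit - Z
lit - not lit % lit - lit

[X [X [X [Y [Z lit]]] - [Y [Y [Z not [Z lit]]] % [Z lit]]] - [Y [Z lit]]]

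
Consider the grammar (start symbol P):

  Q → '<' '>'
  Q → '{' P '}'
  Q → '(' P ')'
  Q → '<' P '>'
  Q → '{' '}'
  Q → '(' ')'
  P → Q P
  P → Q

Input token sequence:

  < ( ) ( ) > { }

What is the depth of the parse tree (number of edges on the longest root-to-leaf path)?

[P [Q < [P [Q ( )] [P [Q ( )]]] >] [P [Q { }]]]

5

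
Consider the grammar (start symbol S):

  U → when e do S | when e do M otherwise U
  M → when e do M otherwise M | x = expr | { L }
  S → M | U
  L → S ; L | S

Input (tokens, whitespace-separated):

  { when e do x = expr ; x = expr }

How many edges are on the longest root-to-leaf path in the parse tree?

7

[S [M { [L [S [U when e do [S [M x = expr]]]] ; [L [S [M x = expr]]]] }]]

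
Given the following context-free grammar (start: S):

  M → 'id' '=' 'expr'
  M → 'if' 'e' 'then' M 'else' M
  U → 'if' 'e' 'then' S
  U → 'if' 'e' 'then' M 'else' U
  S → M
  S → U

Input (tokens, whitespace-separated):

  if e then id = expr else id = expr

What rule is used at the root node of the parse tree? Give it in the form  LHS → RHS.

S → M

[S [M if e then [M id = expr] else [M id = expr]]]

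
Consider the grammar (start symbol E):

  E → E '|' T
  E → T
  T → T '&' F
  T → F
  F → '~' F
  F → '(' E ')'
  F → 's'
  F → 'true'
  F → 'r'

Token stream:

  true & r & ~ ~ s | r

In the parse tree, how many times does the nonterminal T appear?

4

[E [E [T [T [T [F true]] & [F r]] & [F ~ [F ~ [F s]]]]] | [T [F r]]]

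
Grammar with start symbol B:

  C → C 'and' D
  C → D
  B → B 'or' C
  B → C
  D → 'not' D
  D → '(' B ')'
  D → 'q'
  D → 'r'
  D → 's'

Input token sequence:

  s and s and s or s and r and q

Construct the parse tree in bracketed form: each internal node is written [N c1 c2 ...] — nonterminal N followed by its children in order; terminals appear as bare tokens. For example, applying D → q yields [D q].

B
B or C
C or C
C and D or C
C and D and D or C
D and D and D or C
s and D and D or C
s and s and D or C
s and s and s or C
s and s and s or C and D
s and s and s or C and D and D
s and s and s or D and D and D
s and s and s or s and D and D
s and s and s or s and r and D
s and s and s or s and r and q

[B [B [C [C [C [D s]] and [D s]] and [D s]]] or [C [C [C [D s]] and [D r]] and [D q]]]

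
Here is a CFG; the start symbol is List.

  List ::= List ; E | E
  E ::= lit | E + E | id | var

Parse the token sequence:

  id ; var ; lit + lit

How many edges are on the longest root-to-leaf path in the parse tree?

[List [List [List [E id]] ; [E var]] ; [E [E lit] + [E lit]]]

4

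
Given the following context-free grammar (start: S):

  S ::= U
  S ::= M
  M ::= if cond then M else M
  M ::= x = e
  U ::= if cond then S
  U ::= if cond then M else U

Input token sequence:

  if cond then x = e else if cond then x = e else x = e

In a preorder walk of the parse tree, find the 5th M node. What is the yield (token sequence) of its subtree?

[S [M if cond then [M x = e] else [M if cond then [M x = e] else [M x = e]]]]

x = e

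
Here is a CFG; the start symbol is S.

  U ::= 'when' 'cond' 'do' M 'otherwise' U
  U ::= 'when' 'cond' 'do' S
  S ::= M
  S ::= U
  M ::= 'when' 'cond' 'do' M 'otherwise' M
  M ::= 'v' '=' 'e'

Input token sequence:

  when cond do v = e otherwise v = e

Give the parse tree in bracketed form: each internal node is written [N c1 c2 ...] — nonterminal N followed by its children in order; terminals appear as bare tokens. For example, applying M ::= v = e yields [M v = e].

[S [M when cond do [M v = e] otherwise [M v = e]]]

S
M
when cond do M otherwise M
when cond do v = e otherwise M
when cond do v = e otherwise v = e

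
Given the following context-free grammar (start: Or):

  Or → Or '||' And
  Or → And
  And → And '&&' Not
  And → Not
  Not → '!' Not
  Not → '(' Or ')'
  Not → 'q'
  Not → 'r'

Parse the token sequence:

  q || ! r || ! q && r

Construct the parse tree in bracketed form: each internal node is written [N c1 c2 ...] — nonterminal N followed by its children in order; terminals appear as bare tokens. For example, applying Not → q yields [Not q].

[Or [Or [Or [And [Not q]]] || [And [Not ! [Not r]]]] || [And [And [Not ! [Not q]]] && [Not r]]]

Or
Or || And
Or || And || And
And || And || And
Not || And || And
q || And || And
q || Not || And
q || ! Not || And
q || ! r || And
q || ! r || And && Not
q || ! r || Not && Not
q || ! r || ! Not && Not
q || ! r || ! q && Not
q || ! r || ! q && r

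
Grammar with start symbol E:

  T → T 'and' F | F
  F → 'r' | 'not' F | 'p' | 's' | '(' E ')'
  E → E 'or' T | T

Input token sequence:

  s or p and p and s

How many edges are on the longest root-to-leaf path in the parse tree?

5

[E [E [T [F s]]] or [T [T [T [F p]] and [F p]] and [F s]]]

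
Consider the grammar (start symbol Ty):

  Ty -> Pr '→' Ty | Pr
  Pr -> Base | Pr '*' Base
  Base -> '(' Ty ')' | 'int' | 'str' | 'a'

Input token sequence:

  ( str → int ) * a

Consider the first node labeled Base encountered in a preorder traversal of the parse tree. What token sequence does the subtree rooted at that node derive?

[Ty [Pr [Pr [Base ( [Ty [Pr [Base str]] → [Ty [Pr [Base int]]]] )]] * [Base a]]]

( str → int )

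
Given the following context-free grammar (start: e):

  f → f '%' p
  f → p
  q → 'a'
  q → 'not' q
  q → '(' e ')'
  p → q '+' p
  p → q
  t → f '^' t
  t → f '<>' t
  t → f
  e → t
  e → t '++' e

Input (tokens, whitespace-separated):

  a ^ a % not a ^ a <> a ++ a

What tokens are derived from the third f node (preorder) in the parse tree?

a

[e [t [f [p [q a]]] ^ [t [f [f [p [q a]]] % [p [q not [q a]]]] ^ [t [f [p [q a]]] <> [t [f [p [q a]]]]]]] ++ [e [t [f [p [q a]]]]]]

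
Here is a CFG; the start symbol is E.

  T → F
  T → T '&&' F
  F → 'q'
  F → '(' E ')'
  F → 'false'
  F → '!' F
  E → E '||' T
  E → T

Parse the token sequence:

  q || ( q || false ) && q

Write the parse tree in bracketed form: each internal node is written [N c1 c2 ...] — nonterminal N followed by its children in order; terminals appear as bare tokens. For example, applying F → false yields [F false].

[E [E [T [F q]]] || [T [T [F ( [E [E [T [F q]]] || [T [F false]]] )]] && [F q]]]

E
E || T
T || T
F || T
q || T
q || T && F
q || F && F
q || ( E ) && F
q || ( E || T ) && F
q || ( T || T ) && F
q || ( F || T ) && F
q || ( q || T ) && F
q || ( q || F ) && F
q || ( q || false ) && F
q || ( q || false ) && q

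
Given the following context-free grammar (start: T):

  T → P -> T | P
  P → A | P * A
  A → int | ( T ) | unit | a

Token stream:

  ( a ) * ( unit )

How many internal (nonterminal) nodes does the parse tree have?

11

[T [P [P [A ( [T [P [A a]]] )]] * [A ( [T [P [A unit]]] )]]]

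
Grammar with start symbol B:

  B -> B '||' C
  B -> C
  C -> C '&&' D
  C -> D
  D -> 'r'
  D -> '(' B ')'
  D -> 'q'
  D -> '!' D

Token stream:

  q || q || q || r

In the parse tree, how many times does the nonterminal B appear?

4

[B [B [B [B [C [D q]]] || [C [D q]]] || [C [D q]]] || [C [D r]]]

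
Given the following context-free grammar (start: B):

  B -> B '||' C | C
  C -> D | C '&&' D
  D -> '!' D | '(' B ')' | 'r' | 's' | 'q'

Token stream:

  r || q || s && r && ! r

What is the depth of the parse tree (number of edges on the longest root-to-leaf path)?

[B [B [B [C [D r]]] || [C [D q]]] || [C [C [C [D s]] && [D r]] && [D ! [D r]]]]

5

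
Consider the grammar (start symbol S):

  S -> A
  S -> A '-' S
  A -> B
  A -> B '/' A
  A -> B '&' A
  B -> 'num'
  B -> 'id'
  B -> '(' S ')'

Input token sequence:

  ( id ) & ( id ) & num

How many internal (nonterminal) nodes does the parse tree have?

13

[S [A [B ( [S [A [B id]]] )] & [A [B ( [S [A [B id]]] )] & [A [B num]]]]]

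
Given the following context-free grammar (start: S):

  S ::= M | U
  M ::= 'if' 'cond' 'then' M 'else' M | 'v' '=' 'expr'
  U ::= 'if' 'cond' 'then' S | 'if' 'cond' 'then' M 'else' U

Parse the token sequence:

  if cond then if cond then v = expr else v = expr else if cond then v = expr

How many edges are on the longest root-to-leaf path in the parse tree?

[S [U if cond then [M if cond then [M v = expr] else [M v = expr]] else [U if cond then [S [M v = expr]]]]]

5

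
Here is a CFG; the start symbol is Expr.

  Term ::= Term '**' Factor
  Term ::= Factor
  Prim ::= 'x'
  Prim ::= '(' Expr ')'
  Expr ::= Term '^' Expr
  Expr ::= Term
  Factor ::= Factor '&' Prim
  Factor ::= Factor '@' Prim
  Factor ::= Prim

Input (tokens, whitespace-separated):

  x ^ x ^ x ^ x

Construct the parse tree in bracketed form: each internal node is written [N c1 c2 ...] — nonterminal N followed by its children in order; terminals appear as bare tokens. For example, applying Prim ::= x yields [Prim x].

Expr
Term ^ Expr
Factor ^ Expr
Prim ^ Expr
x ^ Expr
x ^ Term ^ Expr
x ^ Factor ^ Expr
x ^ Prim ^ Expr
x ^ x ^ Expr
x ^ x ^ Term ^ Expr
x ^ x ^ Factor ^ Expr
x ^ x ^ Prim ^ Expr
x ^ x ^ x ^ Expr
x ^ x ^ x ^ Term
x ^ x ^ x ^ Factor
x ^ x ^ x ^ Prim
x ^ x ^ x ^ x

[Expr [Term [Factor [Prim x]]] ^ [Expr [Term [Factor [Prim x]]] ^ [Expr [Term [Factor [Prim x]]] ^ [Expr [Term [Factor [Prim x]]]]]]]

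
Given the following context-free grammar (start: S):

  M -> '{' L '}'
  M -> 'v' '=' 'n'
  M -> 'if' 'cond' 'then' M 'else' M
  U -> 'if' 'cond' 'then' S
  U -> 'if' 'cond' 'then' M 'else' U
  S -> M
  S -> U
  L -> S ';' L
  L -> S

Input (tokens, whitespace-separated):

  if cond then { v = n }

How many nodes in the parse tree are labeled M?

2

[S [U if cond then [S [M { [L [S [M v = n]]] }]]]]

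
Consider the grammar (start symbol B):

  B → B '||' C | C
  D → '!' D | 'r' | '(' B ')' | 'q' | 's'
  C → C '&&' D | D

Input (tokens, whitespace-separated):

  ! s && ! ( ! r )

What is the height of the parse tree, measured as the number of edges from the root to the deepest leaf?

8

[B [C [C [D ! [D s]]] && [D ! [D ( [B [C [D ! [D r]]]] )]]]]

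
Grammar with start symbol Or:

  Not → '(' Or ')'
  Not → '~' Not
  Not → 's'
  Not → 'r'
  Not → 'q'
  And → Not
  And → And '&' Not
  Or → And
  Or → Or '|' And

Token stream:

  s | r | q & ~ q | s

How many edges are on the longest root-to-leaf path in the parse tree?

6

[Or [Or [Or [Or [And [Not s]]] | [And [Not r]]] | [And [And [Not q]] & [Not ~ [Not q]]]] | [And [Not s]]]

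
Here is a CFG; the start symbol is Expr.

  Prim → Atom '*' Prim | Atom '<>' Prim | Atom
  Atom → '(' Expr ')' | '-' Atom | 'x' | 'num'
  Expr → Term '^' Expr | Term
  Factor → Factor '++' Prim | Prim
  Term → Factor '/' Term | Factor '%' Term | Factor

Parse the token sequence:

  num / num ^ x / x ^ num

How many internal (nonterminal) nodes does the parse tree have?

23

[Expr [Term [Factor [Prim [Atom num]]] / [Term [Factor [Prim [Atom num]]]]] ^ [Expr [Term [Factor [Prim [Atom x]]] / [Term [Factor [Prim [Atom x]]]]] ^ [Expr [Term [Factor [Prim [Atom num]]]]]]]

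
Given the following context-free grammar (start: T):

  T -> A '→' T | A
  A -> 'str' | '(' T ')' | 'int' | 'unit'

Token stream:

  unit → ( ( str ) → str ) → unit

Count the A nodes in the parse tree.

6

[T [A unit] → [T [A ( [T [A ( [T [A str]] )] → [T [A str]]] )] → [T [A unit]]]]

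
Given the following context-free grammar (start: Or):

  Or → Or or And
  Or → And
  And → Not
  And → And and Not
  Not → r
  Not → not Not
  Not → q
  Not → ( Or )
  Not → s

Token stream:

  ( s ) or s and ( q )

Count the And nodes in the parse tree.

5

[Or [Or [And [Not ( [Or [And [Not s]]] )]]] or [And [And [Not s]] and [Not ( [Or [And [Not q]]] )]]]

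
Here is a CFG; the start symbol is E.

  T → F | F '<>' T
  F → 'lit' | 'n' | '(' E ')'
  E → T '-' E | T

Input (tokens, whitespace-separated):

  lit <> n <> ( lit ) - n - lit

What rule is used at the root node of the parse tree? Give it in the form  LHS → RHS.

[E [T [F lit] <> [T [F n] <> [T [F ( [E [T [F lit]]] )]]]] - [E [T [F n]] - [E [T [F lit]]]]]

E → T '-' E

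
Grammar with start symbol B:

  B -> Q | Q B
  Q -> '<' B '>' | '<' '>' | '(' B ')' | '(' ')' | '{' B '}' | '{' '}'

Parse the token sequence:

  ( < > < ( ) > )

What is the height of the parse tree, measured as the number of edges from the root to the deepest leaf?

[B [Q ( [B [Q < >] [B [Q < [B [Q ( )]] >]]] )]]

7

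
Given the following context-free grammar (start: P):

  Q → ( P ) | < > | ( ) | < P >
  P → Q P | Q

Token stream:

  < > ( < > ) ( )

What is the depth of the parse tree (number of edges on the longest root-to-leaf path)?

5

[P [Q < >] [P [Q ( [P [Q < >]] )] [P [Q ( )]]]]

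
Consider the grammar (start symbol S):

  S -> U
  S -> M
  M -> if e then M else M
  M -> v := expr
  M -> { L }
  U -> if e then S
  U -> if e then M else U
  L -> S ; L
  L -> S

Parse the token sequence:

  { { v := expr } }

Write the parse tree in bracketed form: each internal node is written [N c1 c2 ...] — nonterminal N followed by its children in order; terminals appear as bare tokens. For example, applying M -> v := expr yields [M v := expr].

S
M
{ L }
{ S }
{ M }
{ { L } }
{ { S } }
{ { M } }
{ { v := expr } }

[S [M { [L [S [M { [L [S [M v := expr]]] }]]] }]]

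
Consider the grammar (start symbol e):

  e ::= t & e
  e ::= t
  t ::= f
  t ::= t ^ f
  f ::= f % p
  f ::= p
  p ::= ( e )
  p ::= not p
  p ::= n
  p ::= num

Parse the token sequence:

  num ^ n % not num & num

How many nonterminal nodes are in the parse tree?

[e [t [t [f [p num]]] ^ [f [f [p n]] % [p not [p num]]]] & [e [t [f [p num]]]]]

14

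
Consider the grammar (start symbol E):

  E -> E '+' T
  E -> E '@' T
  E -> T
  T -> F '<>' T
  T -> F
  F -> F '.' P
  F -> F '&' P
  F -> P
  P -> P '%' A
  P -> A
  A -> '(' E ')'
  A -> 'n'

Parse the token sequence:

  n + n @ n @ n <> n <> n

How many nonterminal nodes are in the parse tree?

28

[E [E [E [E [T [F [P [A n]]]]] + [T [F [P [A n]]]]] @ [T [F [P [A n]]]]] @ [T [F [P [A n]]] <> [T [F [P [A n]]] <> [T [F [P [A n]]]]]]]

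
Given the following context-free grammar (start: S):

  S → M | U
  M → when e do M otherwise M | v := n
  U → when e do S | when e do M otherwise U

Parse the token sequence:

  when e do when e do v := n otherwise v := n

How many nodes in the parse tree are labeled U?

[S [U when e do [S [M when e do [M v := n] otherwise [M v := n]]]]]

1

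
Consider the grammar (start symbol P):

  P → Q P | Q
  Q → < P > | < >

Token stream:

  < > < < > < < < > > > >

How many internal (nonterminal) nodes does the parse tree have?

12

[P [Q < >] [P [Q < [P [Q < >] [P [Q < [P [Q < [P [Q < >]] >]] >]]] >]]]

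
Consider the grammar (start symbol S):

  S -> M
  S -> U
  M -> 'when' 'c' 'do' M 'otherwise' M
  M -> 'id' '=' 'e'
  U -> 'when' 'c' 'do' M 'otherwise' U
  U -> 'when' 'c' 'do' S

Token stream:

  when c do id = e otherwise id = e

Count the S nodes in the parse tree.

[S [M when c do [M id = e] otherwise [M id = e]]]

1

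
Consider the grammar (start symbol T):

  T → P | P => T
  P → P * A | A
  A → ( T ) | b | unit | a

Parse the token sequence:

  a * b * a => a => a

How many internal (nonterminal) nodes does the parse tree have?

13

[T [P [P [P [A a]] * [A b]] * [A a]] => [T [P [A a]] => [T [P [A a]]]]]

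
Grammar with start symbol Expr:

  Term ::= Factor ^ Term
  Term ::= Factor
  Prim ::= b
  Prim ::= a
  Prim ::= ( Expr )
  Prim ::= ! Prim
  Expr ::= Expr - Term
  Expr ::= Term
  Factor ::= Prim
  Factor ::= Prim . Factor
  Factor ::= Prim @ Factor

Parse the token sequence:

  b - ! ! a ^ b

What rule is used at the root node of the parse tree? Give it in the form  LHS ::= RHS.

[Expr [Expr [Term [Factor [Prim b]]]] - [Term [Factor [Prim ! [Prim ! [Prim a]]]] ^ [Term [Factor [Prim b]]]]]

Expr ::= Expr - Term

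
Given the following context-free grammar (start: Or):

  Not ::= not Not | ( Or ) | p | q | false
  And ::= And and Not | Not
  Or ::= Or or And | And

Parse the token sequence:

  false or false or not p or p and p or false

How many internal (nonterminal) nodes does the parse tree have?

[Or [Or [Or [Or [Or [And [Not false]]] or [And [Not false]]] or [And [Not not [Not p]]]] or [And [And [Not p]] and [Not p]]] or [And [Not false]]]

18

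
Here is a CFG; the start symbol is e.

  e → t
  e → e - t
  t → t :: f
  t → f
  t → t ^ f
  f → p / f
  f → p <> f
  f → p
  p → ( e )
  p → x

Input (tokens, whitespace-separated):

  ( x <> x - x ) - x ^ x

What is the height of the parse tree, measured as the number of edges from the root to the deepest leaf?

[e [e [t [f [p ( [e [e [t [f [p x] <> [f [p x]]]]] - [t [f [p x]]]] )]]]] - [t [t [f [p x]]] ^ [f [p x]]]]

11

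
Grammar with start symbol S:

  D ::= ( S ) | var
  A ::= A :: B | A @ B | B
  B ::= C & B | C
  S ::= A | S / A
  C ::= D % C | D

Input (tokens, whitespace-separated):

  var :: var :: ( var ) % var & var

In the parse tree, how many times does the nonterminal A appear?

4

[S [A [A [A [B [C [D var]]]] :: [B [C [D var]]]] :: [B [C [D ( [S [A [B [C [D var]]]]] )] % [C [D var]]] & [B [C [D var]]]]]]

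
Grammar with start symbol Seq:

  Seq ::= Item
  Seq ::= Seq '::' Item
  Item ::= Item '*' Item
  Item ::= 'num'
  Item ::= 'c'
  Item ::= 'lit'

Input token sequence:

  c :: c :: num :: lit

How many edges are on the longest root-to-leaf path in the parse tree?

[Seq [Seq [Seq [Seq [Item c]] :: [Item c]] :: [Item num]] :: [Item lit]]

5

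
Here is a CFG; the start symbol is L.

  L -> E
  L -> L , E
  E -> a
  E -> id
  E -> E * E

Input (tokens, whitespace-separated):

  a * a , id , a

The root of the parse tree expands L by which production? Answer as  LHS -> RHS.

L -> L , E

[L [L [L [E [E a] * [E a]]] , [E id]] , [E a]]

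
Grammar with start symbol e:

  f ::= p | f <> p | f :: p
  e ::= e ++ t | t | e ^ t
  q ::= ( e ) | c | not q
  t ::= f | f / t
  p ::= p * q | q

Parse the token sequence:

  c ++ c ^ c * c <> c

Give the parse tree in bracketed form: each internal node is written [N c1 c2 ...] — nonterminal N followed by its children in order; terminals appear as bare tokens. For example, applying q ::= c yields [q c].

[e [e [e [t [f [p [q c]]]]] ++ [t [f [p [q c]]]]] ^ [t [f [f [p [p [q c]] * [q c]]] <> [p [q c]]]]]

e
e ^ t
e ++ t ^ t
t ++ t ^ t
f ++ t ^ t
p ++ t ^ t
q ++ t ^ t
c ++ t ^ t
c ++ f ^ t
c ++ p ^ t
c ++ q ^ t
c ++ c ^ t
c ++ c ^ f
c ++ c ^ f <> p
c ++ c ^ p <> p
c ++ c ^ p * q <> p
c ++ c ^ q * q <> p
c ++ c ^ c * q <> p
c ++ c ^ c * c <> p
c ++ c ^ c * c <> q
c ++ c ^ c * c <> c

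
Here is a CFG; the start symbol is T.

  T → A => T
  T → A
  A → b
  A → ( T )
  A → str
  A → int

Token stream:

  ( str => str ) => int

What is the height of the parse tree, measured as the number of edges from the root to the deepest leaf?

5

[T [A ( [T [A str] => [T [A str]]] )] => [T [A int]]]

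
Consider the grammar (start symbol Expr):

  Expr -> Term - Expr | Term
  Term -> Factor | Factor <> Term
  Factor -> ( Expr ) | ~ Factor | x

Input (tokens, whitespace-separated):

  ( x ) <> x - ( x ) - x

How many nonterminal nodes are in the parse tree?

17

[Expr [Term [Factor ( [Expr [Term [Factor x]]] )] <> [Term [Factor x]]] - [Expr [Term [Factor ( [Expr [Term [Factor x]]] )]] - [Expr [Term [Factor x]]]]]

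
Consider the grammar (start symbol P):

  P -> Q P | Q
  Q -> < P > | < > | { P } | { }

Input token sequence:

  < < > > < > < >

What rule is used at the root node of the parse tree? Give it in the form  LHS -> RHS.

P -> Q P

[P [Q < [P [Q < >]] >] [P [Q < >] [P [Q < >]]]]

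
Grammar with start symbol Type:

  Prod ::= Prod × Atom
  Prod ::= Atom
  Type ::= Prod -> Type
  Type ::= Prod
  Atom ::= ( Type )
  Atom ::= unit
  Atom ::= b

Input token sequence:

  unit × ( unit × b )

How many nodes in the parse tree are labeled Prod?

4

[Type [Prod [Prod [Atom unit]] × [Atom ( [Type [Prod [Prod [Atom unit]] × [Atom b]]] )]]]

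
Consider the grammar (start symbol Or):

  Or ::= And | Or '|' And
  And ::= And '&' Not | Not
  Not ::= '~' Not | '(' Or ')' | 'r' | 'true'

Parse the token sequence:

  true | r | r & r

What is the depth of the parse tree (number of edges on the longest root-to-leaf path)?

[Or [Or [Or [And [Not true]]] | [And [Not r]]] | [And [And [Not r]] & [Not r]]]

5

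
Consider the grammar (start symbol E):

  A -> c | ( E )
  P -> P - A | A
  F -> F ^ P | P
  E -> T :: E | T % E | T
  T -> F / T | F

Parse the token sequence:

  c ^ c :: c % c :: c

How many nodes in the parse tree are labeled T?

[E [T [F [F [P [A c]]] ^ [P [A c]]]] :: [E [T [F [P [A c]]]] % [E [T [F [P [A c]]]] :: [E [T [F [P [A c]]]]]]]]

4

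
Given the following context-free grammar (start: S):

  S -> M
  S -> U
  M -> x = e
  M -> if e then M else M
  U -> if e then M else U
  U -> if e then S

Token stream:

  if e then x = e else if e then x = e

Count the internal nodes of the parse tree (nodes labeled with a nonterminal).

[S [U if e then [M x = e] else [U if e then [S [M x = e]]]]]

6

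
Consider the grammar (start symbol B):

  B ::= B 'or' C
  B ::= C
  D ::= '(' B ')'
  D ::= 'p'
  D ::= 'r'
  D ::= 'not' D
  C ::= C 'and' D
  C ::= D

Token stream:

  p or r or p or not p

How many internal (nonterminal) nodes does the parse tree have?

[B [B [B [B [C [D p]]] or [C [D r]]] or [C [D p]]] or [C [D not [D p]]]]

13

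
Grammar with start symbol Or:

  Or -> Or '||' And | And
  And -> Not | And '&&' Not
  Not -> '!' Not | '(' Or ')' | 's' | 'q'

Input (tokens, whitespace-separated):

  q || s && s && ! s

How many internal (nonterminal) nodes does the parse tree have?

[Or [Or [And [Not q]]] || [And [And [And [Not s]] && [Not s]] && [Not ! [Not s]]]]

11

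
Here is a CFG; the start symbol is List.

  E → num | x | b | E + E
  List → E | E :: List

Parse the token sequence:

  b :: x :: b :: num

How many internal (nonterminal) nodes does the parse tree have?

[List [E b] :: [List [E x] :: [List [E b] :: [List [E num]]]]]

8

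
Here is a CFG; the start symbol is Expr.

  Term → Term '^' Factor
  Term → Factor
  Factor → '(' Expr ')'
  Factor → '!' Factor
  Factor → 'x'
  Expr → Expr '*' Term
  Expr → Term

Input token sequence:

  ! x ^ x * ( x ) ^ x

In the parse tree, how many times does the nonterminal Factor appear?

[Expr [Expr [Term [Term [Factor ! [Factor x]]] ^ [Factor x]]] * [Term [Term [Factor ( [Expr [Term [Factor x]]] )]] ^ [Factor x]]]

6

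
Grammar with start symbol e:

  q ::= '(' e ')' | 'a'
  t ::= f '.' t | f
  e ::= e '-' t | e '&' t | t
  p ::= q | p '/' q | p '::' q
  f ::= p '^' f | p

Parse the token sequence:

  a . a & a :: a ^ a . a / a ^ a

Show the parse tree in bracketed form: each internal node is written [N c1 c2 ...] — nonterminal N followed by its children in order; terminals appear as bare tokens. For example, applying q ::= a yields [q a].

[e [e [t [f [p [q a]]] . [t [f [p [q a]]]]]] & [t [f [p [p [q a]] :: [q a]] ^ [f [p [q a]]]] . [t [f [p [p [q a]] / [q a]] ^ [f [p [q a]]]]]]]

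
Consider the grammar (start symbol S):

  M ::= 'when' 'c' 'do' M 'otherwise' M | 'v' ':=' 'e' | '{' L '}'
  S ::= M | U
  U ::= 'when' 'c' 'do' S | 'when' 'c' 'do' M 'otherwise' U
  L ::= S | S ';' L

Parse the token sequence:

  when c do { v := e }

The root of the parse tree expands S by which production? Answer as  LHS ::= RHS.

[S [U when c do [S [M { [L [S [M v := e]]] }]]]]

S ::= U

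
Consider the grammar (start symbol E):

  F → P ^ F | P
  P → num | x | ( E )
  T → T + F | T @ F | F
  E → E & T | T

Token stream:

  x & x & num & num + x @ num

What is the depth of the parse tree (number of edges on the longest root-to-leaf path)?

[E [E [E [E [T [F [P x]]]] & [T [F [P x]]]] & [T [F [P num]]]] & [T [T [T [F [P num]]] + [F [P x]]] @ [F [P num]]]]

7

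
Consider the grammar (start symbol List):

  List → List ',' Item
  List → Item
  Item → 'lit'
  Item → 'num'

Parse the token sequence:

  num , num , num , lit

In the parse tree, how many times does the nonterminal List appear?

[List [List [List [List [Item num]] , [Item num]] , [Item num]] , [Item lit]]

4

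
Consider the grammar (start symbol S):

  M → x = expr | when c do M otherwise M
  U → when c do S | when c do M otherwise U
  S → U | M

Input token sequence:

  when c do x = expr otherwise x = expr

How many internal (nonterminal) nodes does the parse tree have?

4

[S [M when c do [M x = expr] otherwise [M x = expr]]]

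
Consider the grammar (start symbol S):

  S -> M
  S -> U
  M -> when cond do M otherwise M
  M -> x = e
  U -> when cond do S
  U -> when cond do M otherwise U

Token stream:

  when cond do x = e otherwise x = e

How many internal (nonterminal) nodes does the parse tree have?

[S [M when cond do [M x = e] otherwise [M x = e]]]

4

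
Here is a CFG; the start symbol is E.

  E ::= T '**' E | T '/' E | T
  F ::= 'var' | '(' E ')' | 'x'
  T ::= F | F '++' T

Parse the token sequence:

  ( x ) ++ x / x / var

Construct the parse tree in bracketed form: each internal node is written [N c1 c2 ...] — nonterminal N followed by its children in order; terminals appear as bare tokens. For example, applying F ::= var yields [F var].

[E [T [F ( [E [T [F x]]] )] ++ [T [F x]]] / [E [T [F x]] / [E [T [F var]]]]]

E
T / E
F ++ T / E
( E ) ++ T / E
( T ) ++ T / E
( F ) ++ T / E
( x ) ++ T / E
( x ) ++ F / E
( x ) ++ x / E
( x ) ++ x / T / E
( x ) ++ x / F / E
( x ) ++ x / x / E
( x ) ++ x / x / T
( x ) ++ x / x / F
( x ) ++ x / x / var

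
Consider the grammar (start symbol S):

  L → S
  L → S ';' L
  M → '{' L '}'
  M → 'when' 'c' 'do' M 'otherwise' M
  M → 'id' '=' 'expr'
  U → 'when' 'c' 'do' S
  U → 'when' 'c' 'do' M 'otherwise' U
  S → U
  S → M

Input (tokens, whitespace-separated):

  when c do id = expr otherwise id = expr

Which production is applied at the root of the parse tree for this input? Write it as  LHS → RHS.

[S [M when c do [M id = expr] otherwise [M id = expr]]]

S → M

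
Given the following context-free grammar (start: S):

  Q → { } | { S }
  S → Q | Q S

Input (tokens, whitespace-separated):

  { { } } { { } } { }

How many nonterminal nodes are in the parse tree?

10

[S [Q { [S [Q { }]] }] [S [Q { [S [Q { }]] }] [S [Q { }]]]]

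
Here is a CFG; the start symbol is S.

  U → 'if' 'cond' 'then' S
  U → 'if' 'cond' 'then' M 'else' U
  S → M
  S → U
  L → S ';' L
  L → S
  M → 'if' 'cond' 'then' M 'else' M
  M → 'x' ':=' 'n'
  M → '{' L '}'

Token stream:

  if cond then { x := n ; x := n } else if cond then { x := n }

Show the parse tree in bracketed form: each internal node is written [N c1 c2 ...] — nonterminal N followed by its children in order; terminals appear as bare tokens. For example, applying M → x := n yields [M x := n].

S
U
if cond then M else U
if cond then { L } else U
if cond then { S ; L } else U
if cond then { M ; L } else U
if cond then { x := n ; L } else U
if cond then { x := n ; S } else U
if cond then { x := n ; M } else U
if cond then { x := n ; x := n } else U
if cond then { x := n ; x := n } else if cond then S
if cond then { x := n ; x := n } else if cond then M
if cond then { x := n ; x := n } else if cond then { L }
if cond then { x := n ; x := n } else if cond then { S }
if cond then { x := n ; x := n } else if cond then { M }
if cond then { x := n ; x := n } else if cond then { x := n }

[S [U if cond then [M { [L [S [M x := n]] ; [L [S [M x := n]]]] }] else [U if cond then [S [M { [L [S [M x := n]]] }]]]]]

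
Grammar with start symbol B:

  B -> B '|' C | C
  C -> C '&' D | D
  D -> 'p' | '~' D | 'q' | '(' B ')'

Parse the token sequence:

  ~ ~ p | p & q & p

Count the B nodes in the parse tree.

[B [B [C [D ~ [D ~ [D p]]]]] | [C [C [C [D p]] & [D q]] & [D p]]]

2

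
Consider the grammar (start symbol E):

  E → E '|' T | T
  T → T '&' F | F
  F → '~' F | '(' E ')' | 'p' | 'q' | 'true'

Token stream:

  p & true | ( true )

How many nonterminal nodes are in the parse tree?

11

[E [E [T [T [F p]] & [F true]]] | [T [F ( [E [T [F true]]] )]]]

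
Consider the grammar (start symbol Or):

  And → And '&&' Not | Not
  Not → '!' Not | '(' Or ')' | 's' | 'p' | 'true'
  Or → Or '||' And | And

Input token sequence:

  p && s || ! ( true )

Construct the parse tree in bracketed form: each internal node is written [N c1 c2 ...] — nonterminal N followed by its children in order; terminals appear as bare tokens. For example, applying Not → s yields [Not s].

Or
Or || And
And || And
And && Not || And
Not && Not || And
p && Not || And
p && s || And
p && s || Not
p && s || ! Not
p && s || ! ( Or )
p && s || ! ( And )
p && s || ! ( Not )
p && s || ! ( true )

[Or [Or [And [And [Not p]] && [Not s]]] || [And [Not ! [Not ( [Or [And [Not true]]] )]]]]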